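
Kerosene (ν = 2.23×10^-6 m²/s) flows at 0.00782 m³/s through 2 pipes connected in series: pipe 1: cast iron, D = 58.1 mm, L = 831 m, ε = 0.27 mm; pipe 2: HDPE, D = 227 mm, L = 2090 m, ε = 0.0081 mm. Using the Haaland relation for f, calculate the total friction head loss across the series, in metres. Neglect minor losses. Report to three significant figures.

Pipe 1: V = 2.950 m/s, Re = 7.68×10^4, ε/D = 0.00465, f = 0.03091, h_1 = f(L/D)V²/2g = 196.1 m
Pipe 2: V = 0.1932 m/s, Re = 1.97×10^4, ε/D = 3.57×10^-5, f = 0.02591, h_2 = f(L/D)V²/2g = 0.4539 m
Series → Q common, losses add: H = Σh = 196.5 m

H ≈ 197 m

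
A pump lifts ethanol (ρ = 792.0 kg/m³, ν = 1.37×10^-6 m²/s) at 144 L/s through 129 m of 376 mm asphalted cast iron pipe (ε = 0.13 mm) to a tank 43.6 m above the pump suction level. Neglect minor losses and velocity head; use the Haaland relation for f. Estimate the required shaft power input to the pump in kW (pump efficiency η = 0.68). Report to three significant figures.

P_shaft ≈ 72.6 kW

V = 4Q/(πD²) = 1.297 m/s; Re = 3.56×10^5; ε/D = 3.46×10^-4; f = 0.01689
h_f = f(L/D)V²/2g = 0.4966 m
Total head H = z + h_f = 43.6 + 0.4966 = 44.10 m
P_hyd = ρgQH = 792.0·9.81·0.144·44.10 = 49.34 kW
P_shaft = P_hyd/η = 49.34/0.68 = 72.55 kW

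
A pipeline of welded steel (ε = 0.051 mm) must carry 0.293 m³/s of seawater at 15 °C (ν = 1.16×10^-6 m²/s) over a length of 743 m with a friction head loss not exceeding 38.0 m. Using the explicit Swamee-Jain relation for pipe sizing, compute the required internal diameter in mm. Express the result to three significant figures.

D ≈ 292 mm

Swamee-Jain (Type III): D = 0.66·[ε^1.25·(LQ²/(gh_f))^4.75 + ν·Q^9.4·(L/(gh_f))^5.2]^0.04
LQ²/(gh_f) = 0.1711; L/(gh_f) = 1.993
Term 1 = ε^1.25·(…)^4.75 = 9.83×10^-10; Term 2 = ν·Q^9.4·(…)^5.2 = 4.08×10^-10
D = 0.66·(9.83×10^-10 + 4.08×10^-10)^0.04 = 0.2919 m = 292 mm
Check: V = 4.38 m/s, Re = 1.10×10^6, f = 0.01440, h_f = 35.8 m ≈ 38.0 m ✓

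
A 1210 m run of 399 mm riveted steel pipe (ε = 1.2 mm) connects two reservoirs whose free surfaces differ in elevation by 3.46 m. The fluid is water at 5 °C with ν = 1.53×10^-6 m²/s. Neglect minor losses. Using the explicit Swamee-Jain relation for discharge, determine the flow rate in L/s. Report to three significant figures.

Q ≈ 114 L/s

Swamee-Jain (Type II): Q = -0.965·√(gD⁵h_f/L)·ln[ε/(3.7D) + √(3.17ν²L/(gD³h_f))]
√(gD⁵h_f/L) = √(9.81·0.399⁵·3.46/1210) = 0.01684
ε/(3.7D) = 8.13×10^-4; √(3.17ν²L/(gD³h_f)) = 6.45×10^-5
Q = -0.965·0.01684·ln(8.774×10^-4) = 0.1144 m³/s
Check: V = 0.915 m/s, Re = 2.39×10^5, f = 0.02691, h_f = 3.48 m ≈ 3.46 m ✓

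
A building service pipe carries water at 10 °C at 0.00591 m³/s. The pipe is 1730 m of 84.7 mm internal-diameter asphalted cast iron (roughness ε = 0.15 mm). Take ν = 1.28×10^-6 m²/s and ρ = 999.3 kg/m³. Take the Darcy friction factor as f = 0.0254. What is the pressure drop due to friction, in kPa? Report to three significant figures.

V = 4Q/(πD²) = 4·0.00591/(π·0.0847²) = 1.049 m/s
h_f = f(L/D)V²/(2g) = 0.02540·(1730/0.0847)·1.049²/(2·9.81) = 29.09 m
Δp = ρg·h_f = 999.3·9.81·29.09 = 285.2 kPa

Δp ≈ 285 kPa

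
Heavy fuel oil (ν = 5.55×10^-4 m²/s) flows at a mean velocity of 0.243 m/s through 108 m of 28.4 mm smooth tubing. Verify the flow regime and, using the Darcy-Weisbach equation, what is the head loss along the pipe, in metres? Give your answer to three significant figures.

Re = VD/ν = 0.243·0.02840/5.55×10^-4 = 12.4 → laminar (Re < 2300)
f = 64/Re = 5.147
h_f = f(L/D)V²/(2g) = 5.147·(108/0.02840)·0.243²/(2·9.81) = 58.91 m

h_f ≈ 58.9 m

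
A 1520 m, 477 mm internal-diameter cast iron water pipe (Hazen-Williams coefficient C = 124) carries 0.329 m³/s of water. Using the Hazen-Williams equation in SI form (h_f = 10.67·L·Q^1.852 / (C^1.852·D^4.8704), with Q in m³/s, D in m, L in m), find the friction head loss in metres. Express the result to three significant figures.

h_f ≈ 10.1 m

h_f = 10.67·1520·0.329^1.852 / (124^1.852·0.477^4.8704) = 10.11 m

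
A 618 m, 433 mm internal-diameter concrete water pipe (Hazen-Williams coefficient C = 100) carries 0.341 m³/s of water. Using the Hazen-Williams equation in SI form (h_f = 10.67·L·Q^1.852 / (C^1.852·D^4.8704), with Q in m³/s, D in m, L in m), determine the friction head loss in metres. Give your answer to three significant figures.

h_f ≈ 10.5 m

h_f = 10.67·618·0.341^1.852 / (100^1.852·0.433^4.8704) = 10.48 m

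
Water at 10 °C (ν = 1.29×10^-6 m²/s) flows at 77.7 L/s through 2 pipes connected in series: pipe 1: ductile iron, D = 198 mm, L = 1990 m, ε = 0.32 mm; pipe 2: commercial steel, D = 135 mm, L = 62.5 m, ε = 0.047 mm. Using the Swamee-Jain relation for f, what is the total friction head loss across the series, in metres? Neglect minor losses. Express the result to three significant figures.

Pipe 1: V = 2.523 m/s, Re = 3.87×10^5, ε/D = 0.00162, f = 0.02283, h_1 = f(L/D)V²/2g = 74.46 m
Pipe 2: V = 5.428 m/s, Re = 5.68×10^5, ε/D = 3.48×10^-4, f = 0.01661, h_2 = f(L/D)V²/2g = 11.55 m
Series → Q common, losses add: H = Σh = 86.01 m

H ≈ 86.0 m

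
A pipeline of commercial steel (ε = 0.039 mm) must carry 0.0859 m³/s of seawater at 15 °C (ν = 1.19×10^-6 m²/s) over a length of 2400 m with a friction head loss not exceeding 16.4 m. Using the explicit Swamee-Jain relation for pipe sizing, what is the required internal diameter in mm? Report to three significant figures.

Swamee-Jain (Type III): D = 0.66·[ε^1.25·(LQ²/(gh_f))^4.75 + ν·Q^9.4·(L/(gh_f))^5.2]^0.04
LQ²/(gh_f) = 0.1101; L/(gh_f) = 14.92
Term 1 = ε^1.25·(…)^4.75 = 8.65×10^-11; Term 2 = ν·Q^9.4·(…)^5.2 = 1.44×10^-10
D = 0.66·(8.65×10^-11 + 1.44×10^-10)^0.04 = 0.2717 m = 272 mm
Check: V = 1.48 m/s, Re = 3.38×10^5, f = 0.01560, h_f = 15.4 m ≈ 16.4 m ✓

D ≈ 272 mm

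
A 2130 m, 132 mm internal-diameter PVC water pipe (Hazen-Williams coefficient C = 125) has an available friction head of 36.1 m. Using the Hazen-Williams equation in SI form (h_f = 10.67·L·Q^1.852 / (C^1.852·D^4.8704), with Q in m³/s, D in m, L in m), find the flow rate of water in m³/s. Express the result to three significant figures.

Q ≈ 0.0187 m³/s

Rearranging: Q = [h_f·C^1.852·D^4.8704 / (10.67·L)]^(1/1.852)
Q = [36.1·125^1.852·0.132^4.8704 / (10.67·2130)]^0.540 = 0.01874 m³/s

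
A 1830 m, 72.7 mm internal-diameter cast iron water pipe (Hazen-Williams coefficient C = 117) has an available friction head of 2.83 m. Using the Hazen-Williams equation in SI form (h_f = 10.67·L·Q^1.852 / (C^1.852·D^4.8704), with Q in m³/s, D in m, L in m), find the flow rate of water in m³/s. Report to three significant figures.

Rearranging: Q = [h_f·C^1.852·D^4.8704 / (10.67·L)]^(1/1.852)
Q = [2.83·117^1.852·0.0727^4.8704 / (10.67·1830)]^0.540 = 0.001003 m³/s

Q ≈ 0.00100 m³/s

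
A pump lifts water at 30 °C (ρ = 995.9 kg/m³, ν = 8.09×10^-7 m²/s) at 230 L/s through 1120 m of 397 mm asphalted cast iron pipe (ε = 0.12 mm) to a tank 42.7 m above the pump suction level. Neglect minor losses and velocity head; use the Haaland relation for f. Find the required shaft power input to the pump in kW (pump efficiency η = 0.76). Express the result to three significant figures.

P_shaft ≈ 149 kW

V = 4Q/(πD²) = 1.858 m/s; Re = 9.12×10^5; ε/D = 3.02×10^-4; f = 0.01568
h_f = f(L/D)V²/2g = 7.783 m
Total head H = z + h_f = 42.7 + 7.783 = 50.48 m
P_hyd = ρgQH = 995.9·9.81·0.230·50.48 = 113.4 kW
P_shaft = P_hyd/η = 113.4/0.76 = 149.3 kW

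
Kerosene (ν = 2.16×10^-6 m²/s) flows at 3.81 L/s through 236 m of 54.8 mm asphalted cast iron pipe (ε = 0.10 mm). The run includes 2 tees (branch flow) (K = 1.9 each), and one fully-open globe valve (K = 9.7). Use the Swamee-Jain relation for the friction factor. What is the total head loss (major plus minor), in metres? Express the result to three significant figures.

H_L ≈ 17.2 m

V = 4Q/(πD²) = 1.615 m/s; V²/2g = 0.1330 m
Re = 4.10×10^4, ε/D = 0.00182 → f = 0.02693 (Swamee-Jain)
Major: h_f = f(L/D)·V²/2g = 0.02693·4307·0.1330 = 15.43 m
Minor: ΣK = 13.5; h_m = ΣK·V²/2g = 1.795 m
Total H_L = 15.43 + 1.795 = 17.22 m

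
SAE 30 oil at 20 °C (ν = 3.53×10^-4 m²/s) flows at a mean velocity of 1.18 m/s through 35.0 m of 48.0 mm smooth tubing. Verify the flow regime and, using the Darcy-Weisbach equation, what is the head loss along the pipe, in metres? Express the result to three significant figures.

h_f ≈ 20.6 m

Re = VD/ν = 1.18·0.04800/3.53×10^-4 = 160 → laminar (Re < 2300)
f = 64/Re = 0.3989
h_f = f(L/D)V²/(2g) = 0.3989·(35.0/0.04800)·1.18²/(2·9.81) = 20.64 m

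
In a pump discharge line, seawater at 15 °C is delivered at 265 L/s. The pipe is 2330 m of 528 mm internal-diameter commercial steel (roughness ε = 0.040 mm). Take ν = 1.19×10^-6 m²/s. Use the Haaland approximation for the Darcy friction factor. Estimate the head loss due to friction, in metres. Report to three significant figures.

h_f ≈ 4.57 m

V = 4Q/(πD²) = 4·0.265/(π·0.528²) = 1.210 m/s
Re = VD/ν = 1.210·0.528/1.19×10^-6 = 5.37×10^5 → turbulent
ε/D = 0.040/528 = 7.58×10^-5
Haaland: f = 0.01386
h_f = f(L/D)V²/(2g) = 0.01386·(2330/0.528)·1.210²/(2·9.81) = 4.566 m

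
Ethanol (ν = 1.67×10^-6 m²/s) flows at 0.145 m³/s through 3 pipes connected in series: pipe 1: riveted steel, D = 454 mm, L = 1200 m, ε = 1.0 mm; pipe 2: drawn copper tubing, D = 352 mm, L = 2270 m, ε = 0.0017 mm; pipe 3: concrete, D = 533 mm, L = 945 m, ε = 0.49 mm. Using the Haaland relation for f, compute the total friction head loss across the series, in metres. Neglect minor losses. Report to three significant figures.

H ≈ 13.9 m

Pipe 1: V = 0.8957 m/s, Re = 2.44×10^5, ε/D = 0.00220, f = 0.02469, h_1 = f(L/D)V²/2g = 2.669 m
Pipe 2: V = 1.490 m/s, Re = 3.14×10^5, ε/D = 4.83×10^-6, f = 0.01426, h_2 = f(L/D)V²/2g = 10.41 m
Pipe 3: V = 0.6499 m/s, Re = 2.07×10^5, ε/D = 9.19×10^-4, f = 0.02054, h_3 = f(L/D)V²/2g = 0.7840 m
Series → Q common, losses add: H = Σh = 13.86 m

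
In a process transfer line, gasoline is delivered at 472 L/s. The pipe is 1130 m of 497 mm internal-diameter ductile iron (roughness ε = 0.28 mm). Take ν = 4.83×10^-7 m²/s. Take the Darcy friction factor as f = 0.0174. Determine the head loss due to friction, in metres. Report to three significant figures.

V = 4Q/(πD²) = 4·0.472/(π·0.497²) = 2.433 m/s
h_f = f(L/D)V²/(2g) = 0.01740·(1130/0.497)·2.433²/(2·9.81) = 11.94 m

h_f ≈ 11.9 m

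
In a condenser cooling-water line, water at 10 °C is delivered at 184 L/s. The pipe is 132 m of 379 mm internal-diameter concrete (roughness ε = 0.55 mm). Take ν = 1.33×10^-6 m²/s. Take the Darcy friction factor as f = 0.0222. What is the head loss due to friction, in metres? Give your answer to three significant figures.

h_f ≈ 1.05 m

V = 4Q/(πD²) = 4·0.184/(π·0.379²) = 1.631 m/s
h_f = f(L/D)V²/(2g) = 0.02220·(132/0.379)·1.631²/(2·9.81) = 1.048 m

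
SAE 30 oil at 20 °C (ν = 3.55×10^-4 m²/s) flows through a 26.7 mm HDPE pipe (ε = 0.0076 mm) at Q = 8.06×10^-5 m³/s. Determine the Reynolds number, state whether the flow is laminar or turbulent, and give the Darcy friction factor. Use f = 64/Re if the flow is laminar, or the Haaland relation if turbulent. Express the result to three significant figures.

Re ≈ 10.8; laminar; f = 64/Re ≈ 5.91

V = 4Q/(πD²) = 0.1440 m/s
Re = VD/ν = 0.1440·0.0267/3.55×10^-4 = 10.8
Re < 2300 → laminar → f = 64/Re = 5.911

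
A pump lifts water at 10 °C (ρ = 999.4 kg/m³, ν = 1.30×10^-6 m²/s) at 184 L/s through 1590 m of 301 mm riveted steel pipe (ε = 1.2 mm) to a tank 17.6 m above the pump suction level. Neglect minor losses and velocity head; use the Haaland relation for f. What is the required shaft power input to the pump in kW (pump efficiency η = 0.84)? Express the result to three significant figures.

V = 4Q/(πD²) = 2.586 m/s; Re = 5.99×10^5; ε/D = 0.00399; f = 0.02861
h_f = f(L/D)V²/2g = 51.51 m
Total head H = z + h_f = 17.6 + 51.51 = 69.11 m
P_hyd = ρgQH = 999.4·9.81·0.184·69.11 = 124.7 kW
P_shaft = P_hyd/η = 124.7/0.84 = 148.4 kW

P_shaft ≈ 148 kW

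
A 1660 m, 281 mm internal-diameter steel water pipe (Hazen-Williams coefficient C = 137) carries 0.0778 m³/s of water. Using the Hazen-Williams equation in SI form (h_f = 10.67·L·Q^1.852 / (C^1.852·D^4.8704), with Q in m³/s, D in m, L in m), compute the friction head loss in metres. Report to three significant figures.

h_f ≈ 8.36 m

h_f = 10.67·1660·0.0778^1.852 / (137^1.852·0.281^4.8704) = 8.360 m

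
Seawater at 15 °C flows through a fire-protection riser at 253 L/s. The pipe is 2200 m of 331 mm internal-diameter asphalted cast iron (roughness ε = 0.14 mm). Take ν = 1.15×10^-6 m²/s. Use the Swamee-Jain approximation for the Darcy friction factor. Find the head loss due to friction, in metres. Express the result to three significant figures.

h_f ≈ 49.4 m

V = 4Q/(πD²) = 4·0.253/(π·0.331²) = 2.940 m/s
Re = VD/ν = 2.940·0.331/1.15×10^-6 = 8.46×10^5 → turbulent
ε/D = 0.14/331 = 4.23×10^-4
Swamee-Jain: f = 0.01686
h_f = f(L/D)V²/(2g) = 0.01686·(2200/0.331)·2.940²/(2·9.81) = 49.36 m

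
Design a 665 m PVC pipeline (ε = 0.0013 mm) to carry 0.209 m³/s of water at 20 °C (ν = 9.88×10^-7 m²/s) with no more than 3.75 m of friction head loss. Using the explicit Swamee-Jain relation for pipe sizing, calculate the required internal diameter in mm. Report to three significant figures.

Swamee-Jain (Type III): D = 0.66·[ε^1.25·(LQ²/(gh_f))^4.75 + ν·Q^9.4·(L/(gh_f))^5.2]^0.04
LQ²/(gh_f) = 0.7896; L/(gh_f) = 18.08
Term 1 = ε^1.25·(…)^4.75 = 1.43×10^-8; Term 2 = ν·Q^9.4·(…)^5.2 = 1.38×10^-6
D = 0.66·(1.43×10^-8 + 1.38×10^-6)^0.04 = 0.3849 m = 385 mm
Check: V = 1.80 m/s, Re = 7.00×10^5, f = 0.01241, h_f = 3.52 m ≈ 3.75 m ✓

D ≈ 385 mm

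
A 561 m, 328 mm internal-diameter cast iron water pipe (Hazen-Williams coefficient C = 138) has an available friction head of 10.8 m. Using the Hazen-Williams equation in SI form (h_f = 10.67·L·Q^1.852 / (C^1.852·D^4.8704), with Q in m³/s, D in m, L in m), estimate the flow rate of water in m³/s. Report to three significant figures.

Q ≈ 0.243 m³/s

Rearranging: Q = [h_f·C^1.852·D^4.8704 / (10.67·L)]^(1/1.852)
Q = [10.8·138^1.852·0.328^4.8704 / (10.67·561)]^0.540 = 0.2428 m³/s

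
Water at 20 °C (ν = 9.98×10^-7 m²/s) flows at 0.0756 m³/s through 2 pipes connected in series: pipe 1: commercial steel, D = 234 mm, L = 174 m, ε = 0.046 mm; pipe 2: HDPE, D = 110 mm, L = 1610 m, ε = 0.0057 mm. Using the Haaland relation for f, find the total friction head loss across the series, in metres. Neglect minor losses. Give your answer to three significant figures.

H ≈ 603 m

Pipe 1: V = 1.758 m/s, Re = 4.12×10^5, ε/D = 1.97×10^-4, f = 0.01552, h_1 = f(L/D)V²/2g = 1.818 m
Pipe 2: V = 7.955 m/s, Re = 8.77×10^5, ε/D = 5.18×10^-5, f = 0.01274, h_2 = f(L/D)V²/2g = 601.4 m
Series → Q common, losses add: H = Σh = 603.3 m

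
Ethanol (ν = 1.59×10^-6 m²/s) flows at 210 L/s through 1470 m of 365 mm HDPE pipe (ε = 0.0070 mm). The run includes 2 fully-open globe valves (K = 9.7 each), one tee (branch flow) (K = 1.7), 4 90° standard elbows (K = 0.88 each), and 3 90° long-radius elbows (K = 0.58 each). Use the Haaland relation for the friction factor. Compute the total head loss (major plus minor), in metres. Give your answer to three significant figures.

V = 4Q/(πD²) = 2.007 m/s; V²/2g = 0.2053 m
Re = 4.61×10^5, ε/D = 1.92×10^-5 → f = 0.01347 (Haaland)
Major: h_f = f(L/D)·V²/2g = 0.01347·4027·0.2053 = 11.14 m
Minor: ΣK = 26.4; h_m = ΣK·V²/2g = 5.412 m
Total H_L = 11.14 + 5.412 = 16.55 m

H_L ≈ 16.5 m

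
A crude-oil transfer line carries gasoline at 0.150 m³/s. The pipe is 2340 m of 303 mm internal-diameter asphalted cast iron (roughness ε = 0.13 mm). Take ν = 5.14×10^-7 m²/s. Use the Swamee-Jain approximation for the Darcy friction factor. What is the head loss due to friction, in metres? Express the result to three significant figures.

V = 4Q/(πD²) = 4·0.150/(π·0.303²) = 2.080 m/s
Re = VD/ν = 2.080·0.303/5.14×10^-7 = 1.23×10^6 → turbulent
ε/D = 0.13/303 = 4.29×10^-4
Swamee-Jain: f = 0.01669
h_f = f(L/D)V²/(2g) = 0.01669·(2340/0.303)·2.080²/(2·9.81) = 28.44 m

h_f ≈ 28.4 m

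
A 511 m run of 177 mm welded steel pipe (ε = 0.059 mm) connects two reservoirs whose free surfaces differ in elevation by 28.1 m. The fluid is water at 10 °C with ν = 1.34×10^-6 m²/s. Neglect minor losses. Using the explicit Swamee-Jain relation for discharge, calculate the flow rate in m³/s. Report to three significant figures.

Q ≈ 0.0833 m³/s

Swamee-Jain (Type II): Q = -0.965·√(gD⁵h_f/L)·ln[ε/(3.7D) + √(3.17ν²L/(gD³h_f))]
√(gD⁵h_f/L) = √(9.81·0.177⁵·28.1/511) = 0.009681
ε/(3.7D) = 9.01×10^-5; √(3.17ν²L/(gD³h_f)) = 4.36×10^-5
Q = -0.965·0.009681·ln(1.337×10^-4) = 0.08333 m³/s
Check: V = 3.39 m/s, Re = 4.47×10^5, f = 0.01676, h_f = 28.3 m ≈ 28.1 m ✓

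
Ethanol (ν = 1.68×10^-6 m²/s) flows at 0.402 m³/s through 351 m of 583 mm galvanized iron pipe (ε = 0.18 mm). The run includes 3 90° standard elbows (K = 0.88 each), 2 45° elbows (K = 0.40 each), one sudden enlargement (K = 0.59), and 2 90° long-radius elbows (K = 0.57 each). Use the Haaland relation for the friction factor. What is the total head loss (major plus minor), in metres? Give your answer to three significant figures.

H_L ≈ 1.72 m

V = 4Q/(πD²) = 1.506 m/s; V²/2g = 0.1156 m
Re = 5.23×10^5, ε/D = 3.09×10^-4 → f = 0.01618 (Haaland)
Major: h_f = f(L/D)·V²/2g = 0.01618·602.1·0.1156 = 1.126 m
Minor: ΣK = 5.17; h_m = ΣK·V²/2g = 0.5976 m
Total H_L = 1.126 + 0.5976 = 1.724 m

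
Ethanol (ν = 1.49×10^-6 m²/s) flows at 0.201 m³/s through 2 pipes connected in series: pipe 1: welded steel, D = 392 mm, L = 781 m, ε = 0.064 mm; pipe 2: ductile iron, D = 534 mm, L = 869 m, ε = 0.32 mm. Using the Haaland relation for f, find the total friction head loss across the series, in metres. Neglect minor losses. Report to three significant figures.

Pipe 1: V = 1.665 m/s, Re = 4.38×10^5, ε/D = 1.63×10^-4, f = 0.01513, h_1 = f(L/D)V²/2g = 4.260 m
Pipe 2: V = 0.8975 m/s, Re = 3.22×10^5, ε/D = 5.99×10^-4, f = 0.01855, h_2 = f(L/D)V²/2g = 1.240 m
Series → Q common, losses add: H = Σh = 5.500 m

H ≈ 5.50 m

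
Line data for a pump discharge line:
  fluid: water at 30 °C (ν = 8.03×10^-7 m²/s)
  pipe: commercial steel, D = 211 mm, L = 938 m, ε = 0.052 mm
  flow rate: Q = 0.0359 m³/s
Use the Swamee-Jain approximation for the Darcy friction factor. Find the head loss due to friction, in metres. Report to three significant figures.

V = 4Q/(πD²) = 4·0.0359/(π·0.211²) = 1.027 m/s
Re = VD/ν = 1.027·0.211/8.03×10^-7 = 2.70×10^5 → turbulent
ε/D = 0.052/211 = 2.46×10^-4
Swamee-Jain: f = 0.01686
h_f = f(L/D)V²/(2g) = 0.01686·(938/0.211)·1.027²/(2·9.81) = 4.026 m

h_f ≈ 4.03 m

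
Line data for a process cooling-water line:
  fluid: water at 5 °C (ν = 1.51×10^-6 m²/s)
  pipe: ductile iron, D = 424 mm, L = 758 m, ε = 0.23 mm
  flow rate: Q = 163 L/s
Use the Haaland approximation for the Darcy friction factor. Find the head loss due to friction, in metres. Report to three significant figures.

h_f ≈ 2.21 m

V = 4Q/(πD²) = 4·0.163/(π·0.424²) = 1.154 m/s
Re = VD/ν = 1.154·0.424/1.51×10^-6 = 3.24×10^5 → turbulent
ε/D = 0.23/424 = 5.42×10^-4
Haaland: f = 0.01823
h_f = f(L/D)V²/(2g) = 0.01823·(758/0.424)·1.154²/(2·9.81) = 2.214 m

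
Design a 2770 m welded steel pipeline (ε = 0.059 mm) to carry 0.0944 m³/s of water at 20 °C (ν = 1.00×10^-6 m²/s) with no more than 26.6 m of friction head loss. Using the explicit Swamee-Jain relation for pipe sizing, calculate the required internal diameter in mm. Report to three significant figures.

D ≈ 265 mm

Swamee-Jain (Type III): D = 0.66·[ε^1.25·(LQ²/(gh_f))^4.75 + ν·Q^9.4·(L/(gh_f))^5.2]^0.04
LQ²/(gh_f) = 0.09460; L/(gh_f) = 10.62
Term 1 = ε^1.25·(…)^4.75 = 7.06×10^-11; Term 2 = ν·Q^9.4·(…)^5.2 = 5.01×10^-11
D = 0.66·(7.06×10^-11 + 5.01×10^-11)^0.04 = 0.2647 m = 265 mm
Check: V = 1.71 m/s, Re = 4.54×10^5, f = 0.01585, h_f = 24.9 m ≈ 26.6 m ✓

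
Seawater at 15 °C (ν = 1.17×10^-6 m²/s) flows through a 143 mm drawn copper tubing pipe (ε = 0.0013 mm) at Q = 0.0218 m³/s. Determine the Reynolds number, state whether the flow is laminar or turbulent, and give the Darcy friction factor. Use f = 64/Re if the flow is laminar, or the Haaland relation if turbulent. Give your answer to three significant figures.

Re ≈ 1.66×10^5; turbulent; f ≈ 0.0161

V = 4Q/(πD²) = 1.357 m/s
Re = VD/ν = 1.357·0.143/1.17×10^-6 = 1.66×10^5
Re > 4000 → turbulent; ε/D = 9.09×10^-6
Haaland: f = 0.01613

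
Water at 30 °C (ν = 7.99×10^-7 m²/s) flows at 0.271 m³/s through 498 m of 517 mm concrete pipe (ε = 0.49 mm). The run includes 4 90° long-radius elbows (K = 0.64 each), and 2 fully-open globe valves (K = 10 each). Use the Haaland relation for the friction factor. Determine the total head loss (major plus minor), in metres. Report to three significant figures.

V = 4Q/(πD²) = 1.291 m/s; V²/2g = 0.08494 m
Re = 8.35×10^5, ε/D = 9.48×10^-4 → f = 0.01975 (Haaland)
Major: h_f = f(L/D)·V²/2g = 0.01975·963.2·0.08494 = 1.616 m
Minor: ΣK = 22.6; h_m = ΣK·V²/2g = 1.916 m
Total H_L = 1.616 + 1.916 = 3.532 m

H_L ≈ 3.53 m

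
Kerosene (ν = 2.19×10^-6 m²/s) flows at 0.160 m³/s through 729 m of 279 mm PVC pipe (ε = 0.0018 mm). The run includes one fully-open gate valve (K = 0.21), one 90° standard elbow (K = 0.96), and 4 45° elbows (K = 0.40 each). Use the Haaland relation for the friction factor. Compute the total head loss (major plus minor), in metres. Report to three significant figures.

H_L ≈ 13.8 m

V = 4Q/(πD²) = 2.617 m/s; V²/2g = 0.3491 m
Re = 3.33×10^5, ε/D = 6.45×10^-6 → f = 0.01412 (Haaland)
Major: h_f = f(L/D)·V²/2g = 0.01412·2613·0.3491 = 12.88 m
Minor: ΣK = 2.77; h_m = ΣK·V²/2g = 0.9670 m
Total H_L = 12.88 + 0.9670 = 13.84 m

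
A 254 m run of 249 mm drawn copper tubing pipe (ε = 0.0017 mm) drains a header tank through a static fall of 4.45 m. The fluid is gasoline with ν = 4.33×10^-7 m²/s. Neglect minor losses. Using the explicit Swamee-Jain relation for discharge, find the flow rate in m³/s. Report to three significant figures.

Swamee-Jain (Type II): Q = -0.965·√(gD⁵h_f/L)·ln[ε/(3.7D) + √(3.17ν²L/(gD³h_f))]
√(gD⁵h_f/L) = √(9.81·0.249⁵·4.45/254) = 0.01283
ε/(3.7D) = 1.85×10^-6; √(3.17ν²L/(gD³h_f)) = 1.50×10^-5
Q = -0.965·0.01283·ln(1.681×10^-5) = 0.1361 m³/s
Check: V = 2.79 m/s, Re = 1.61×10^6, f = 0.01096, h_f = 4.45 m ≈ 4.45 m ✓

Q ≈ 0.136 m³/s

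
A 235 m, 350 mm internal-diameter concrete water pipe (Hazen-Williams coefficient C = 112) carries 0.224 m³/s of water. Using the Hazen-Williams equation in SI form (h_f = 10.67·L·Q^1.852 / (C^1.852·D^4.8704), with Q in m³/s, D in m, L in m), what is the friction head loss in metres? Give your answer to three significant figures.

h_f ≈ 4.18 m

h_f = 10.67·235·0.224^1.852 / (112^1.852·0.350^4.8704) = 4.181 m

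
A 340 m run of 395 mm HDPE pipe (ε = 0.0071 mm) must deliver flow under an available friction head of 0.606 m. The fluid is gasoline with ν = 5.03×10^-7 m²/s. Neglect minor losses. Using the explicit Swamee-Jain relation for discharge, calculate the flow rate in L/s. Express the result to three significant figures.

Swamee-Jain (Type II): Q = -0.965·√(gD⁵h_f/L)·ln[ε/(3.7D) + √(3.17ν²L/(gD³h_f))]
√(gD⁵h_f/L) = √(9.81·0.395⁵·0.606/340) = 0.01297
ε/(3.7D) = 4.86×10^-6; √(3.17ν²L/(gD³h_f)) = 2.73×10^-5
Q = -0.965·0.01297·ln(3.214×10^-5) = 0.1294 m³/s
Check: V = 1.06 m/s, Re = 8.30×10^5, f = 0.01237, h_f = 0.605 m ≈ 0.606 m ✓

Q ≈ 129 L/s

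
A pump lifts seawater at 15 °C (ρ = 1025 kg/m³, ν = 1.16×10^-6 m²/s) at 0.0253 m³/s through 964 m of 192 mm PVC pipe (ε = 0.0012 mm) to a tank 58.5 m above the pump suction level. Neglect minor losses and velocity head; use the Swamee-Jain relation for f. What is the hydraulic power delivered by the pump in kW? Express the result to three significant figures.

V = 4Q/(πD²) = 0.8738 m/s; Re = 1.45×10^5; ε/D = 6.25×10^-6; f = 0.01661
h_f = f(L/D)V²/2g = 3.245 m
Total head H = z + h_f = 58.5 + 3.245 = 61.75 m
P_hyd = ρgQH = 1025·9.81·0.0253·61.75 = 15.71 kW

P_hyd ≈ 15.7 kW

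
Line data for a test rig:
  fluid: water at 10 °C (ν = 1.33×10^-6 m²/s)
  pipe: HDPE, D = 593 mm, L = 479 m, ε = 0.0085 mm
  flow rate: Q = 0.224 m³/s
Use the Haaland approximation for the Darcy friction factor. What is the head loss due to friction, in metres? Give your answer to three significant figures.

h_f ≈ 0.379 m

V = 4Q/(πD²) = 4·0.224/(π·0.593²) = 0.8111 m/s
Re = VD/ν = 0.8111·0.593/1.33×10^-6 = 3.62×10^5 → turbulent
ε/D = 0.0085/593 = 1.43×10^-5
Haaland: f = 0.01399
h_f = f(L/D)V²/(2g) = 0.01399·(479/0.593)·0.8111²/(2·9.81) = 0.3788 m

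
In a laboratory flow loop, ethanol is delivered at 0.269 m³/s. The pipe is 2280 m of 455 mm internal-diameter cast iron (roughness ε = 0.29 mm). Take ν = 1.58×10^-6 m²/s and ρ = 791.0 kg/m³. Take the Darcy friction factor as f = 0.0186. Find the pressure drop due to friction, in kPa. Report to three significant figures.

V = 4Q/(πD²) = 4·0.269/(π·0.455²) = 1.654 m/s
h_f = f(L/D)V²/(2g) = 0.01860·(2280/0.455)·1.654²/(2·9.81) = 13.00 m
Δp = ρg·h_f = 791.0·9.81·13.00 = 100.9 kPa

Δp ≈ 101 kPa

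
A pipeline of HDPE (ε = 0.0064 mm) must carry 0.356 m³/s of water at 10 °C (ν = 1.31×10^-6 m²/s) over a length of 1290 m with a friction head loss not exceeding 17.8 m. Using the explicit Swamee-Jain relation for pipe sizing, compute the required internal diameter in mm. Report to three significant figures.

Swamee-Jain (Type III): D = 0.66·[ε^1.25·(LQ²/(gh_f))^4.75 + ν·Q^9.4·(L/(gh_f))^5.2]^0.04
LQ²/(gh_f) = 0.9363; L/(gh_f) = 7.388
Term 1 = ε^1.25·(…)^4.75 = 2.35×10^-7; Term 2 = ν·Q^9.4·(…)^5.2 = 2.61×10^-6
D = 0.66·(2.35×10^-7 + 2.61×10^-6)^0.04 = 0.3960 m = 396 mm
Check: V = 2.89 m/s, Re = 8.74×10^5, f = 0.01223, h_f = 17.0 m ≈ 17.8 m ✓

D ≈ 396 mm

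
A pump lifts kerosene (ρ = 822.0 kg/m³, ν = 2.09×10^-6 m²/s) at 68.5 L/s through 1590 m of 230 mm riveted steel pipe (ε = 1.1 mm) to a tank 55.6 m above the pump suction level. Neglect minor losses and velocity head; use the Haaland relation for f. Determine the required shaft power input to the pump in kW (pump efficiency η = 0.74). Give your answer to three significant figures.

V = 4Q/(πD²) = 1.649 m/s; Re = 1.81×10^5; ε/D = 0.00478; f = 0.03051
h_f = f(L/D)V²/2g = 29.22 m
Total head H = z + h_f = 55.6 + 29.22 = 84.82 m
P_hyd = ρgQH = 822.0·9.81·0.0685·84.82 = 46.85 kW
P_shaft = P_hyd/η = 46.85/0.74 = 63.32 kW

P_shaft ≈ 63.3 kW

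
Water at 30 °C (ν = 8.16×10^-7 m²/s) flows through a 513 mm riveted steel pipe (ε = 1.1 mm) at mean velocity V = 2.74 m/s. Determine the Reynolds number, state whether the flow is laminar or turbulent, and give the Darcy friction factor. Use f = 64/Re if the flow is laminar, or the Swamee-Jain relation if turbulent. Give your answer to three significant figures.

Re = VD/ν = 2.740·0.513/8.16×10^-7 = 1.72×10^6
Re > 4000 → turbulent; ε/D = 0.00214
Swamee-Jain: f = 0.02401

Re ≈ 1.72×10^6; turbulent; f ≈ 0.0240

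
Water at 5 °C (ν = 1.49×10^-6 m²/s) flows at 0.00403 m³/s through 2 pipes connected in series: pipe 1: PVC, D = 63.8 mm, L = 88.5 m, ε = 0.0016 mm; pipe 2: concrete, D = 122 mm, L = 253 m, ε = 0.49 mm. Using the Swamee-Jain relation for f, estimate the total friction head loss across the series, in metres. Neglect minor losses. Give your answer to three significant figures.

Pipe 1: V = 1.261 m/s, Re = 5.40×10^4, ε/D = 2.51×10^-5, f = 0.02052, h_1 = f(L/D)V²/2g = 2.305 m
Pipe 2: V = 0.3447 m/s, Re = 2.82×10^4, ε/D = 0.00402, f = 0.03230, h_2 = f(L/D)V²/2g = 0.4058 m
Series → Q common, losses add: H = Σh = 2.711 m

H ≈ 2.71 m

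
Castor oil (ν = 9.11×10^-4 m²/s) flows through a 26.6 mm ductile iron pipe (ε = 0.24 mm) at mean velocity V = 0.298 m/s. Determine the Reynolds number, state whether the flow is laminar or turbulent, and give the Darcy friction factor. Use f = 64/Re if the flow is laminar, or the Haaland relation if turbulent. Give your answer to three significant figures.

Re = VD/ν = 0.2980·0.0266/9.11×10^-4 = 8.70
Re < 2300 → laminar → f = 64/Re = 7.355

Re ≈ 8.70; laminar; f = 64/Re ≈ 7.36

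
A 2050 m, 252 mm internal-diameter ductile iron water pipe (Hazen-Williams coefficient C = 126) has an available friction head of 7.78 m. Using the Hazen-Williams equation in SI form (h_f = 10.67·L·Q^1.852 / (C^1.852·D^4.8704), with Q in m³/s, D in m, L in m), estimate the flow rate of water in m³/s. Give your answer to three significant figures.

Q ≈ 0.0461 m³/s

Rearranging: Q = [h_f·C^1.852·D^4.8704 / (10.67·L)]^(1/1.852)
Q = [7.78·126^1.852·0.252^4.8704 / (10.67·2050)]^0.540 = 0.04612 m³/s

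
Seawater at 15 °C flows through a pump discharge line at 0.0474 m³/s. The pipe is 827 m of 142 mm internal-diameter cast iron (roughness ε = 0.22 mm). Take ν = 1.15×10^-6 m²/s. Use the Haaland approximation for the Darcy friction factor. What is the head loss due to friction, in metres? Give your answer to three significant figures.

V = 4Q/(πD²) = 4·0.0474/(π·0.142²) = 2.993 m/s
Re = VD/ν = 2.993·0.142/1.15×10^-6 = 3.70×10^5 → turbulent
ε/D = 0.22/142 = 0.00155
Haaland: f = 0.02247
h_f = f(L/D)V²/(2g) = 0.02247·(827/0.142)·2.993²/(2·9.81) = 59.75 m

h_f ≈ 59.7 m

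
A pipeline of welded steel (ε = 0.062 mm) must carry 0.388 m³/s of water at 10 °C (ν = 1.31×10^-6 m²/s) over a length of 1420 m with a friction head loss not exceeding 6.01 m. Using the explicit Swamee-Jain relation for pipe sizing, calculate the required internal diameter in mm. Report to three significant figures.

Swamee-Jain (Type III): D = 0.66·[ε^1.25·(LQ²/(gh_f))^4.75 + ν·Q^9.4·(L/(gh_f))^5.2]^0.04
LQ²/(gh_f) = 3.626; L/(gh_f) = 24.08
Term 1 = ε^1.25·(…)^4.75 = 0.00250; Term 2 = ν·Q^9.4·(…)^5.2 = 0.00274
D = 0.66·(0.00250 + 0.00274)^0.04 = 0.5349 m = 535 mm
Check: V = 1.73 m/s, Re = 7.05×10^5, f = 0.01415, h_f = 5.71 m ≈ 6.01 m ✓

D ≈ 535 mm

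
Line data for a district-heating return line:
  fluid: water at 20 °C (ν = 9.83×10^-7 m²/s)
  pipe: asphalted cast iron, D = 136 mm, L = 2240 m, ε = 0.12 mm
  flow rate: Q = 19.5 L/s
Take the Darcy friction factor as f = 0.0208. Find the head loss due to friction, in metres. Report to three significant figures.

h_f ≈ 31.5 m

V = 4Q/(πD²) = 4·0.0195/(π·0.136²) = 1.342 m/s
h_f = f(L/D)V²/(2g) = 0.02080·(2240/0.136)·1.342²/(2·9.81) = 31.46 m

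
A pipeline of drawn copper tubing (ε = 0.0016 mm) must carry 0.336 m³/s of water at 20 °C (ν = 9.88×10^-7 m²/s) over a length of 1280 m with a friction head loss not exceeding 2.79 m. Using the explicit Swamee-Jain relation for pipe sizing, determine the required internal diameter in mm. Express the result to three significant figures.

D ≈ 561 mm

Swamee-Jain (Type III): D = 0.66·[ε^1.25·(LQ²/(gh_f))^4.75 + ν·Q^9.4·(L/(gh_f))^5.2]^0.04
LQ²/(gh_f) = 5.280; L/(gh_f) = 46.77
Term 1 = ε^1.25·(…)^4.75 = 1.54×10^-4; Term 2 = ν·Q^9.4·(…)^5.2 = 0.0168
D = 0.66·(1.54×10^-4 + 0.0168)^0.04 = 0.5607 m = 561 mm
Check: V = 1.36 m/s, Re = 7.72×10^5, f = 0.01219, h_f = 2.63 m ≈ 2.79 m ✓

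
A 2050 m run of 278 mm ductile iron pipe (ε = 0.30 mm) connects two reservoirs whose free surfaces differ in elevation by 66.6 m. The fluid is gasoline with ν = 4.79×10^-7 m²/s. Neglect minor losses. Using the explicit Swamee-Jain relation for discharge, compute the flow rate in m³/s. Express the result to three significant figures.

Q ≈ 0.180 m³/s

Swamee-Jain (Type II): Q = -0.965·√(gD⁵h_f/L)·ln[ε/(3.7D) + √(3.17ν²L/(gD³h_f))]
√(gD⁵h_f/L) = √(9.81·0.278⁵·66.6/2050) = 0.02300
ε/(3.7D) = 2.92×10^-4; √(3.17ν²L/(gD³h_f)) = 1.03×10^-5
Q = -0.965·0.02300·ln(3.020×10^-4) = 0.1799 m³/s
Check: V = 2.96 m/s, Re = 1.72×10^6, f = 0.02024, h_f = 66.8 m ≈ 66.6 m ✓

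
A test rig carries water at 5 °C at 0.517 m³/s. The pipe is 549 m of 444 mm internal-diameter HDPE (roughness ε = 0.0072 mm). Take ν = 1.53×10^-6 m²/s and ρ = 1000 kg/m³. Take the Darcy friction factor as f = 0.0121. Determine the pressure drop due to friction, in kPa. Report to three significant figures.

Δp ≈ 83.4 kPa

V = 4Q/(πD²) = 4·0.517/(π·0.444²) = 3.339 m/s
h_f = f(L/D)V²/(2g) = 0.01210·(549/0.444)·3.339²/(2·9.81) = 8.502 m
Δp = ρg·h_f = 1000·9.81·8.502 = 83.41 kPa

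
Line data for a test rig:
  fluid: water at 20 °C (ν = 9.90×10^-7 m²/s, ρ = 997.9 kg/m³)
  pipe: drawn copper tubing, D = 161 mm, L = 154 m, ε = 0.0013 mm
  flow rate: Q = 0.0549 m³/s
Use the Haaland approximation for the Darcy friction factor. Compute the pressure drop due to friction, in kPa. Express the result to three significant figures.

Δp ≈ 46.7 kPa

V = 4Q/(πD²) = 4·0.0549/(π·0.161²) = 2.697 m/s
Re = VD/ν = 2.697·0.161/9.90×10^-7 = 4.39×10^5 → turbulent
ε/D = 0.0013/161 = 8.07×10^-6
Haaland: f = 0.01346
h_f = f(L/D)V²/(2g) = 0.01346·(154/0.161)·2.697²/(2·9.81) = 4.771 m
Δp = ρg·h_f = 997.9·9.81·4.771 = 46.71 kPa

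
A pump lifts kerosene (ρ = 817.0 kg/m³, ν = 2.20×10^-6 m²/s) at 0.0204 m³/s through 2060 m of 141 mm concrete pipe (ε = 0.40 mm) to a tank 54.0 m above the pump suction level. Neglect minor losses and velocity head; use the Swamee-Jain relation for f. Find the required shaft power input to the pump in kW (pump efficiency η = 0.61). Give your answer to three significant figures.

V = 4Q/(πD²) = 1.306 m/s; Re = 8.37×10^4; ε/D = 0.00284; f = 0.02761
h_f = f(L/D)V²/2g = 35.10 m
Total head H = z + h_f = 54.0 + 35.10 = 89.10 m
P_hyd = ρgQH = 817.0·9.81·0.0204·89.10 = 14.57 kW
P_shaft = P_hyd/η = 14.57/0.61 = 23.88 kW

P_shaft ≈ 23.9 kW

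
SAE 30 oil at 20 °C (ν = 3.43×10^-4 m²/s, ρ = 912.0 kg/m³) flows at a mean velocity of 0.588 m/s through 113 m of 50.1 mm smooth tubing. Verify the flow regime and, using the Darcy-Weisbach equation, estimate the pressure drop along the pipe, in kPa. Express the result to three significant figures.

Δp ≈ 265 kPa

Re = VD/ν = 0.588·0.05010/3.43×10^-4 = 85.9 → laminar (Re < 2300)
f = 64/Re = 0.7452
h_f = f(L/D)V²/(2g) = 0.7452·(113/0.05010)·0.588²/(2·9.81) = 29.62 m
Δp = ρg·h_f = 912.0·9.81·29.62 = 265.0 kPa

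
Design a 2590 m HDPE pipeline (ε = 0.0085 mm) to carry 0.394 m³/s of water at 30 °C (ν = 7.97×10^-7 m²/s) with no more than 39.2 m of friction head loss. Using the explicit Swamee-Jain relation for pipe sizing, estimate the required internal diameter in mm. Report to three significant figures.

D ≈ 397 mm

Swamee-Jain (Type III): D = 0.66·[ε^1.25·(LQ²/(gh_f))^4.75 + ν·Q^9.4·(L/(gh_f))^5.2]^0.04
LQ²/(gh_f) = 1.046; L/(gh_f) = 6.735
Term 1 = ε^1.25·(…)^4.75 = 5.67×10^-7; Term 2 = ν·Q^9.4·(…)^5.2 = 2.55×10^-6
D = 0.66·(5.67×10^-7 + 2.55×10^-6)^0.04 = 0.3975 m = 397 mm
Check: V = 3.18 m/s, Re = 1.58×10^6, f = 0.01141, h_f = 38.2 m ≈ 39.2 m ✓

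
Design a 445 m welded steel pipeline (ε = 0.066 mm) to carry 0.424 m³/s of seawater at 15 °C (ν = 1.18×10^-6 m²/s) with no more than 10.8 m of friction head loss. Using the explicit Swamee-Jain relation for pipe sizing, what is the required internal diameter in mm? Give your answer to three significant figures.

Swamee-Jain (Type III): D = 0.66·[ε^1.25·(LQ²/(gh_f))^4.75 + ν·Q^9.4·(L/(gh_f))^5.2]^0.04
LQ²/(gh_f) = 0.7551; L/(gh_f) = 4.200
Term 1 = ε^1.25·(…)^4.75 = 1.57×10^-6; Term 2 = ν·Q^9.4·(…)^5.2 = 6.46×10^-7
D = 0.66·(1.57×10^-6 + 6.46×10^-7)^0.04 = 0.3920 m = 392 mm
Check: V = 3.51 m/s, Re = 1.17×10^6, f = 0.01428, h_f = 10.2 m ≈ 10.8 m ✓

D ≈ 392 mm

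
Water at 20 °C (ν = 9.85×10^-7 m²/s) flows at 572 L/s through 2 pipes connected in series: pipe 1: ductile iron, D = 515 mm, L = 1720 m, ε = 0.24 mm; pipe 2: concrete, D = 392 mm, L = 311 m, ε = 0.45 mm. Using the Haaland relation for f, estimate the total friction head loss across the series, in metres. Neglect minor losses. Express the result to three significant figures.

Pipe 1: V = 2.746 m/s, Re = 1.44×10^6, ε/D = 4.66×10^-4, f = 0.01680, h_1 = f(L/D)V²/2g = 21.56 m
Pipe 2: V = 4.740 m/s, Re = 1.89×10^6, ε/D = 0.00115, f = 0.02048, h_2 = f(L/D)V²/2g = 18.60 m
Series → Q common, losses add: H = Σh = 40.17 m

H ≈ 40.2 m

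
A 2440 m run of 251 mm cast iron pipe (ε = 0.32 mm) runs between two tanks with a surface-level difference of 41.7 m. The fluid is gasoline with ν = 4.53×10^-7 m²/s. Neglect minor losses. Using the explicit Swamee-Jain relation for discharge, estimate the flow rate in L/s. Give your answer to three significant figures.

Q ≈ 98.9 L/s

Swamee-Jain (Type II): Q = -0.965·√(gD⁵h_f/L)·ln[ε/(3.7D) + √(3.17ν²L/(gD³h_f))]
√(gD⁵h_f/L) = √(9.81·0.251⁵·41.7/2440) = 0.01292
ε/(3.7D) = 3.45×10^-4; √(3.17ν²L/(gD³h_f)) = 1.57×10^-5
Q = -0.965·0.01292·ln(3.602×10^-4) = 0.09888 m³/s
Check: V = 2.00 m/s, Re = 1.11×10^6, f = 0.02116, h_f = 41.9 m ≈ 41.7 m ✓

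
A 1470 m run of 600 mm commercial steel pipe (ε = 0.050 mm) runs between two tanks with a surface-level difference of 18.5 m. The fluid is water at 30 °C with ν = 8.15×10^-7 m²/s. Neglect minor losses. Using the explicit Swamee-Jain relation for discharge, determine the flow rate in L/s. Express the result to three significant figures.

Q ≈ 980 L/s

Swamee-Jain (Type II): Q = -0.965·√(gD⁵h_f/L)·ln[ε/(3.7D) + √(3.17ν²L/(gD³h_f))]
√(gD⁵h_f/L) = √(9.81·0.600⁵·18.5/1470) = 0.09798
ε/(3.7D) = 2.25×10^-5; √(3.17ν²L/(gD³h_f)) = 8.89×10^-6
Q = -0.965·0.09798·ln(3.141×10^-5) = 0.9803 m³/s
Check: V = 3.47 m/s, Re = 2.55×10^6, f = 0.01240, h_f = 18.6 m ≈ 18.5 m ✓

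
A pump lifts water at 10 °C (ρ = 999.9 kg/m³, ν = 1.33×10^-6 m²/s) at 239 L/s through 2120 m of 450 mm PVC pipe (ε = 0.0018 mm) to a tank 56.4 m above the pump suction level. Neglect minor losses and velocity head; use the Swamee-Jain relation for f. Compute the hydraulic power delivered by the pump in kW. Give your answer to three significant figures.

P_hyd ≈ 149 kW

V = 4Q/(πD²) = 1.503 m/s; Re = 5.08×10^5; ε/D = 4.00×10^-6; f = 0.01312
h_f = f(L/D)V²/2g = 7.113 m
Total head H = z + h_f = 56.4 + 7.113 = 63.51 m
P_hyd = ρgQH = 999.9·9.81·0.239·63.51 = 148.9 kW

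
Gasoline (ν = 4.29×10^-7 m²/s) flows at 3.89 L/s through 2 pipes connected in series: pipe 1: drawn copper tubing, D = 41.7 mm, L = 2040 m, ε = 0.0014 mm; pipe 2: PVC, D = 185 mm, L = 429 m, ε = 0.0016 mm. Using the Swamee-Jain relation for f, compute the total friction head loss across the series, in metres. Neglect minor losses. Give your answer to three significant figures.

H ≈ 303 m

Pipe 1: V = 2.848 m/s, Re = 2.77×10^5, ε/D = 3.36×10^-5, f = 0.01496, h_1 = f(L/D)V²/2g = 302.6 m
Pipe 2: V = 0.1447 m/s, Re = 6.24×10^4, ε/D = 8.65×10^-6, f = 0.01980, h_2 = f(L/D)V²/2g = 0.04902 m
Series → Q common, losses add: H = Σh = 302.7 m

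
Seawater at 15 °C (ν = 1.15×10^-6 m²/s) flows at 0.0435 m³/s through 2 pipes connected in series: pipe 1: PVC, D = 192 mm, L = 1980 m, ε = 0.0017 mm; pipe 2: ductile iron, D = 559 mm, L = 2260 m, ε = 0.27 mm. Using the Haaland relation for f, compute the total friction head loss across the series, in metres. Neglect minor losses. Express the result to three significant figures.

H ≈ 17.8 m

Pipe 1: V = 1.502 m/s, Re = 2.51×10^5, ε/D = 8.85×10^-6, f = 0.01490, h_1 = f(L/D)V²/2g = 17.68 m
Pipe 2: V = 0.1772 m/s, Re = 8.62×10^4, ε/D = 4.83×10^-4, f = 0.02040, h_2 = f(L/D)V²/2g = 0.1321 m
Series → Q common, losses add: H = Σh = 17.81 m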